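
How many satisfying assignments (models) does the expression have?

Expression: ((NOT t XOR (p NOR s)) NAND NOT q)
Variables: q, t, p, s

Satisfying assignments: (0,0,0,0), (0,1,0,1), (0,1,1,0), (0,1,1,1), (1,0,0,0), (1,0,0,1), (1,0,1,0), (1,0,1,1), (1,1,0,0), (1,1,0,1), (1,1,1,0), (1,1,1,1)
Count: 12 out of 16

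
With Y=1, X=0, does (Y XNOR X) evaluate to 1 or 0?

Substituting: (1 XNOR 0)
= 0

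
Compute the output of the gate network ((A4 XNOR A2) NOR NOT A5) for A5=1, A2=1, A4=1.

Substituting: ((1 XNOR 1) NOR NOT 1)
= 0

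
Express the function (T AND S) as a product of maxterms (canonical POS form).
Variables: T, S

ΠM(0, 1, 2) = (T OR S) AND (T OR NOT S) AND (NOT T OR S)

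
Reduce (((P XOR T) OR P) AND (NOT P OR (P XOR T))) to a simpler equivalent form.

By distribution ((E OR v) AND (E OR NOT v) = E):
= (P XOR T)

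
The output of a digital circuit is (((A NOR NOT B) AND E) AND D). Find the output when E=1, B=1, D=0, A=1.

Substituting: (((1 NOR NOT 1) AND 1) AND 0)
= 0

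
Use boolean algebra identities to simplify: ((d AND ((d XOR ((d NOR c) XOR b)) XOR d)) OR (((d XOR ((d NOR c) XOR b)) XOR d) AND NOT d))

By distribution ((E AND v) OR (E AND NOT v) = E) then XOR self-cancellation ((E XOR v) XOR v = E):
= ((d NOR c) XOR b)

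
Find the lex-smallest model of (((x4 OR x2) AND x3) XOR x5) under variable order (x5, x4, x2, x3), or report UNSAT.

x5=0, x4=0, x2=1, x3=1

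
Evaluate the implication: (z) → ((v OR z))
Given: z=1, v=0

Antecedent (z) = 1; consequent ((v OR z)) = 1.
1 → 1 = 1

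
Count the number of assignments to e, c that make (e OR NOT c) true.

Satisfying assignments: (0,0), (1,0), (1,1)
Count: 3 out of 4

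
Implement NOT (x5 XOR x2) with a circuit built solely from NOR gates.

(((((x5 NOR x2) NOR (x5 NOR x2)) NOR ((x5 NOR x2) NOR (x5 NOR x2))) NOR ((((x5 NOR x5) NOR (x2 NOR x2)) NOR ((x5 NOR x5) NOR (x2 NOR x2))) NOR (((x5 NOR x5) NOR (x2 NOR x2)) NOR ((x5 NOR x5) NOR (x2 NOR x2))))) NOR ((((x5 NOR x2) NOR (x5 NOR x2)) NOR ((x5 NOR x2) NOR (x5 NOR x2))) NOR ((((x5 NOR x5) NOR (x2 NOR x2)) NOR ((x5 NOR x5) NOR (x2 NOR x2))) NOR (((x5 NOR x5) NOR (x2 NOR x2)) NOR ((x5 NOR x5) NOR (x2 NOR x2))))))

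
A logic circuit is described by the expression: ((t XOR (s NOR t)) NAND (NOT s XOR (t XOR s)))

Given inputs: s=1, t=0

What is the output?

Substituting: ((0 XOR (1 NOR 0)) NAND (NOT 1 XOR (0 XOR 1)))
= 1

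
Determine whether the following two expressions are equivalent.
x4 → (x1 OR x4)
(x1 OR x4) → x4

No, Converse is not equivalent to original (counterexample: x4=0, x1=1)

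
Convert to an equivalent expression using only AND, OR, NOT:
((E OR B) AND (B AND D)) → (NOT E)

NOT ((E OR B) AND (B AND D)) OR (NOT E)
(Implication elimination: A → B = NOT A OR B)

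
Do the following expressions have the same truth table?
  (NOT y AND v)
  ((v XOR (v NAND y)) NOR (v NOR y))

Yes, they are equivalent — the two output columns agree on all 4 assignments:
y | v | Expression 1 | Expression 2
-----------------------------------
0 | 0 | 0 | 0
0 | 1 | 1 | 1
1 | 0 | 0 | 0
1 | 1 | 0 | 0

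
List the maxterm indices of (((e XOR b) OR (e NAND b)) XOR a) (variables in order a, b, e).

ΠM(3, 4, 5, 6) = (a OR NOT b OR NOT e) AND (NOT a OR b OR e) AND (NOT a OR b OR NOT e) AND (NOT a OR NOT b OR e)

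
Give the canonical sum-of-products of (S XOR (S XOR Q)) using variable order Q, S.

Σm(2, 3) = (Q AND NOT S) OR (Q AND S)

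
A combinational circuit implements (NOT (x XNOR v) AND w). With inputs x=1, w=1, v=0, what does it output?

Substituting: (NOT (1 XNOR 0) AND 1)
= 1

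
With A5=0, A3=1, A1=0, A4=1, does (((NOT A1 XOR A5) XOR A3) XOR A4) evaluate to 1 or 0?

Substituting: (((NOT 0 XOR 0) XOR 1) XOR 1)
= 1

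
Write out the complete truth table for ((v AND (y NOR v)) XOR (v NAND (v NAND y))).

v | y | Output
--------------
0 | 0 | 1
0 | 1 | 1
1 | 0 | 0
1 | 1 | 1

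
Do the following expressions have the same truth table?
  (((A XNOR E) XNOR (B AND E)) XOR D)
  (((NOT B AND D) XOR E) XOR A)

No. Counterexample: with D=0, E=1, A=0, B=1, Expression 1 = 0 but Expression 2 = 1.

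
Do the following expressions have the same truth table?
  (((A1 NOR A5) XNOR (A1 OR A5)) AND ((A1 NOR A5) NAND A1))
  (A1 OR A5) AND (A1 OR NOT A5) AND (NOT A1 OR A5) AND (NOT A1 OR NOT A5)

Yes, they are equivalent — the two output columns agree on all 4 assignments:
A1 | A5 | Expression 1 | Expression 2
-------------------------------------
0 | 0 | 0 | 0
0 | 1 | 0 | 0
1 | 0 | 0 | 0
1 | 1 | 0 | 0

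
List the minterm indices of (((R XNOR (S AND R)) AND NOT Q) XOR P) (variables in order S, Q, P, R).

Σm(0, 3, 6, 7, 8, 9, 14, 15) = (NOT S AND NOT Q AND NOT P AND NOT R) OR (NOT S AND NOT Q AND P AND R) OR (NOT S AND Q AND P AND NOT R) OR (NOT S AND Q AND P AND R) OR (S AND NOT Q AND NOT P AND NOT R) OR (S AND NOT Q AND NOT P AND R) OR (S AND Q AND P AND NOT R) OR (S AND Q AND P AND R)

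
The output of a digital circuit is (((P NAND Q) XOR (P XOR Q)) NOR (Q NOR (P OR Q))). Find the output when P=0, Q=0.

Substituting: (((0 NAND 0) XOR (0 XOR 0)) NOR (0 NOR (0 OR 0)))
= 0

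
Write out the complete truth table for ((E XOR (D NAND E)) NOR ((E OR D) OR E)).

D | E | Output
--------------
0 | 0 | 0
0 | 1 | 0
1 | 0 | 0
1 | 1 | 0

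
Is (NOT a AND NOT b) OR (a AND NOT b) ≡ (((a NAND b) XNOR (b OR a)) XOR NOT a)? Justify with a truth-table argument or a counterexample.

Yes, they are equivalent — the two output columns agree on all 4 assignments:
a | b | Expression 1 | Expression 2
-----------------------------------
0 | 0 | 1 | 1
0 | 1 | 0 | 0
1 | 0 | 1 | 1
1 | 1 | 0 | 0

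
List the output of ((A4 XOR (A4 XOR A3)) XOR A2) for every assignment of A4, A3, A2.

A4 | A3 | A2 | Output
---------------------
0 | 0 | 0 | 0
0 | 0 | 1 | 1
0 | 1 | 0 | 1
0 | 1 | 1 | 0
1 | 0 | 0 | 0
1 | 0 | 1 | 1
1 | 1 | 0 | 1
1 | 1 | 1 | 0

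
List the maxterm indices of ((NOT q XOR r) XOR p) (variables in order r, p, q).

ΠM(1, 2, 4, 7) = (r OR p OR NOT q) AND (r OR NOT p OR q) AND (NOT r OR p OR q) AND (NOT r OR NOT p OR NOT q)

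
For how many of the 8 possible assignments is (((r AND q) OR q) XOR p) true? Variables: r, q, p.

Satisfying assignments: (0,0,1), (0,1,0), (1,0,1), (1,1,0)
Count: 4 out of 8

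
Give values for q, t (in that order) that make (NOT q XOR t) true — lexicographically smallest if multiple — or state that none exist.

q=0, t=0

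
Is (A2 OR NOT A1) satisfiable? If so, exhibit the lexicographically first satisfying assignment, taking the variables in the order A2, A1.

A2=0, A1=0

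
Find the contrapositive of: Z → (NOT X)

Contrapositive: X → NOT Z
Note: A statement and its contrapositive are logically equivalent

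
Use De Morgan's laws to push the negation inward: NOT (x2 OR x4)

NOT x2 AND NOT x4
De Morgan's: NOT(OR of terms) = AND of negations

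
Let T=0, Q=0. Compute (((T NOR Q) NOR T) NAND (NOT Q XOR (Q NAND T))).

Substituting: (((0 NOR 0) NOR 0) NAND (NOT 0 XOR (0 NAND 0)))
= 1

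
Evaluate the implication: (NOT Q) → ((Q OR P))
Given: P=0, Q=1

Antecedent (NOT Q) = 0; consequent ((Q OR P)) = 1.
0 → 1 = 1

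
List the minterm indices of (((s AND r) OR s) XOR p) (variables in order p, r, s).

Σm(1, 3, 4, 6) = (NOT p AND NOT r AND s) OR (NOT p AND r AND s) OR (p AND NOT r AND NOT s) OR (p AND r AND NOT s)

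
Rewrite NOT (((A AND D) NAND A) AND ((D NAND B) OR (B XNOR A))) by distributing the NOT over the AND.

NOT ((A AND D) NAND A) OR NOT ((D NAND B) OR (B XNOR A))
De Morgan's: NOT(AND of terms) = OR of negations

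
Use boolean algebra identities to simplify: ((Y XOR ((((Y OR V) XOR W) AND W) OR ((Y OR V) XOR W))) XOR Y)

By XOR self-cancellation ((E XOR v) XOR v = E) then absorption (E OR (E AND v) = E):
= ((Y OR V) XOR W)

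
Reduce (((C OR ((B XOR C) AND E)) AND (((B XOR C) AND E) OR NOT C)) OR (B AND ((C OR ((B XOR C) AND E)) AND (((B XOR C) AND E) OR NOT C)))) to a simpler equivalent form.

By absorption (E OR (E AND v) = E) then distribution ((E OR v) AND (E OR NOT v) = E):
= ((B XOR C) AND E)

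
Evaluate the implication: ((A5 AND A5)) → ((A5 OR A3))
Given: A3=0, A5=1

Antecedent ((A5 AND A5)) = 1; consequent ((A5 OR A3)) = 1.
1 → 1 = 1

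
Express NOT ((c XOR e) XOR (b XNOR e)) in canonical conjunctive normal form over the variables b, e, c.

(b OR e OR c) AND (b OR NOT e OR c) AND (NOT b OR e OR NOT c) AND (NOT b OR NOT e OR NOT c)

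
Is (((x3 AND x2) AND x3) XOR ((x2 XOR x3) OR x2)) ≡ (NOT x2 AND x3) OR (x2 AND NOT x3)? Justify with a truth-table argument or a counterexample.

Yes, they are equivalent — the two output columns agree on all 4 assignments:
x2 | x3 | Expression 1 | Expression 2
-------------------------------------
0 | 0 | 0 | 0
0 | 1 | 1 | 1
1 | 0 | 1 | 1
1 | 1 | 0 | 0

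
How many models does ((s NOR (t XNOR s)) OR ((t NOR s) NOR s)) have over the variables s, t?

Satisfying assignments: (0,1)
Count: 1 out of 4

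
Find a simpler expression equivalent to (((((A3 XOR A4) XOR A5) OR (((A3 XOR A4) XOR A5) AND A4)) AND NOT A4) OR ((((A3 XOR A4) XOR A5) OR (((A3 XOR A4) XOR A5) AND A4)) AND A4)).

By distribution ((E AND v) OR (E AND NOT v) = E) then absorption (E OR (E AND v) = E):
= ((A3 XOR A4) XOR A5)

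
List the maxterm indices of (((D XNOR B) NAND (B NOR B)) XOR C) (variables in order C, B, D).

ΠM(0, 5, 6, 7) = (C OR B OR D) AND (NOT C OR B OR NOT D) AND (NOT C OR NOT B OR D) AND (NOT C OR NOT B OR NOT D)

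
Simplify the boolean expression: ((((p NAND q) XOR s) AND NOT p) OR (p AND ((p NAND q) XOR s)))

By distribution ((E AND v) OR (E AND NOT v) = E):
= ((p NAND q) XOR s)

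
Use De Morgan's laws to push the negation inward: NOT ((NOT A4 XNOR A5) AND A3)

NOT (NOT A4 XNOR A5) OR NOT A3
De Morgan's: NOT(AND of terms) = OR of negations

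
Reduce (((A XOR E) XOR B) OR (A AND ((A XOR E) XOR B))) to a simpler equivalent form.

By absorption (E OR (E AND v) = E):
= ((A XOR E) XOR B)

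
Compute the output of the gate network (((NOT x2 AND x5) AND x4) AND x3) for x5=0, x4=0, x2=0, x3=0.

Substituting: (((NOT 0 AND 0) AND 0) AND 0)
= 0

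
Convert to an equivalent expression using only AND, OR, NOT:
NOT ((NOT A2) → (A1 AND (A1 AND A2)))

(NOT A2) AND NOT (A1 AND (A1 AND A2))
(Negated implication: NOT(A → B) = A AND NOT B)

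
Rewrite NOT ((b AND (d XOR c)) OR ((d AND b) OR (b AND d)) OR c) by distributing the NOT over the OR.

NOT (b AND (d XOR c)) AND NOT ((d AND b) OR (b AND d)) AND NOT c
De Morgan's: NOT(OR of terms) = AND of negations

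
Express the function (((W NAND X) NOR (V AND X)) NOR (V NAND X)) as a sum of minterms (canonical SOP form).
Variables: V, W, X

Σm(5, 7) = (V AND NOT W AND X) OR (V AND W AND X)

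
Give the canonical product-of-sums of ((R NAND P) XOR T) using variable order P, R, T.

ΠM(1, 3, 5, 6) = (P OR R OR NOT T) AND (P OR NOT R OR NOT T) AND (NOT P OR R OR NOT T) AND (NOT P OR NOT R OR T)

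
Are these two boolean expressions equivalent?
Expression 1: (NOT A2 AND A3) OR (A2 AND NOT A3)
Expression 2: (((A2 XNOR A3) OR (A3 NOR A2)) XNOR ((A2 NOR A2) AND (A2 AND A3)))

Yes, they are equivalent — the two output columns agree on all 4 assignments:
A2 | A3 | Expression 1 | Expression 2
-------------------------------------
0 | 0 | 0 | 0
0 | 1 | 1 | 1
1 | 0 | 1 | 1
1 | 1 | 0 | 0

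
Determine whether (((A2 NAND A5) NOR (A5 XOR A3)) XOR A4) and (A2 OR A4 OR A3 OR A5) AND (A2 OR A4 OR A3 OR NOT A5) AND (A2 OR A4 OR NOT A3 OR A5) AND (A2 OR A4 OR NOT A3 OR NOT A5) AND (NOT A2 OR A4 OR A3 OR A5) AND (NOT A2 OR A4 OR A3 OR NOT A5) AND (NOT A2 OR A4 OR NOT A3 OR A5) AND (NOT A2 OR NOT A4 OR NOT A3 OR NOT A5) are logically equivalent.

Yes, they are equivalent — the two output columns agree on all 16 assignments:
A2 | A4 | A3 | A5 | Expression 1 | Expression 2
-----------------------------------------------
0 | 0 | 0 | 0 | 0 | 0
0 | 0 | 0 | 1 | 0 | 0
0 | 0 | 1 | 0 | 0 | 0
0 | 0 | 1 | 1 | 0 | 0
0 | 1 | 0 | 0 | 1 | 1
0 | 1 | 0 | 1 | 1 | 1
0 | 1 | 1 | 0 | 1 | 1
0 | 1 | 1 | 1 | 1 | 1
1 | 0 | 0 | 0 | 0 | 0
1 | 0 | 0 | 1 | 0 | 0
1 | 0 | 1 | 0 | 0 | 0
1 | 0 | 1 | 1 | 1 | 1
1 | 1 | 0 | 0 | 1 | 1
1 | 1 | 0 | 1 | 1 | 1
1 | 1 | 1 | 0 | 1 | 1
1 | 1 | 1 | 1 | 0 | 0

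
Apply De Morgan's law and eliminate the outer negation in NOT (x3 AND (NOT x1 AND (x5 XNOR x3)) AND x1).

NOT x3 OR NOT (NOT x1 AND (x5 XNOR x3)) OR NOT x1
De Morgan's: NOT(AND of terms) = OR of negations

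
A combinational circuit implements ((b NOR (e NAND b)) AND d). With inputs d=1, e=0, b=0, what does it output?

Substituting: ((0 NOR (0 NAND 0)) AND 1)
= 0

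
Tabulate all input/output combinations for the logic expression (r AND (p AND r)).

r | p | Output
--------------
0 | 0 | 0
0 | 1 | 0
1 | 0 | 0
1 | 1 | 1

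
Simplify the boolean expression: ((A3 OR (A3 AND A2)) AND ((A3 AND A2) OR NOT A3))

By distribution ((E OR v) AND (E OR NOT v) = E):
= (A3 AND A2)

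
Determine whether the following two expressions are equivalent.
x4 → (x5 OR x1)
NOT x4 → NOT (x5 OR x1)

No, Inverse is not equivalent to original (counterexample: x1=0, x5=0, x4=1)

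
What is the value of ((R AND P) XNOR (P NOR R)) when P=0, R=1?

Substituting: ((1 AND 0) XNOR (0 NOR 1))
= 1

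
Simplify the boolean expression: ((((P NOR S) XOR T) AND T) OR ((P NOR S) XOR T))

By absorption (E OR (E AND v) = E):
= ((P NOR S) XOR T)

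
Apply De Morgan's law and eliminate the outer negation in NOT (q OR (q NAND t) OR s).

NOT q AND NOT (q NAND t) AND NOT s
De Morgan's: NOT(OR of terms) = AND of negations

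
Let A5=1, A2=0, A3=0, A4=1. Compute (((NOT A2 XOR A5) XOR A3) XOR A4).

Substituting: (((NOT 0 XOR 1) XOR 0) XOR 1)
= 1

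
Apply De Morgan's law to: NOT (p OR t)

NOT p AND NOT t
De Morgan's: NOT(OR of terms) = AND of negations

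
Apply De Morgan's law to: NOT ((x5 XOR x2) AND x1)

NOT (x5 XOR x2) OR NOT x1
De Morgan's: NOT(AND of terms) = OR of negations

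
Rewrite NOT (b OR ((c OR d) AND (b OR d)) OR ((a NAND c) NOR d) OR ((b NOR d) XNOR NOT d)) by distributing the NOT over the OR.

NOT b AND NOT ((c OR d) AND (b OR d)) AND NOT ((a NAND c) NOR d) AND NOT ((b NOR d) XNOR NOT d)
De Morgan's: NOT(OR of terms) = AND of negations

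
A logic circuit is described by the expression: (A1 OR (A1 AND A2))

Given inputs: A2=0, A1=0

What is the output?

Substituting: (0 OR (0 AND 0))
= 0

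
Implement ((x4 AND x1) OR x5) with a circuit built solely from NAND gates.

((((x4 NAND x1) NAND (x4 NAND x1)) NAND ((x4 NAND x1) NAND (x4 NAND x1))) NAND (x5 NAND x5))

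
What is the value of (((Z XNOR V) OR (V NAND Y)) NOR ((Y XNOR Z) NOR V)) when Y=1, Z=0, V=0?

Substituting: (((0 XNOR 0) OR (0 NAND 1)) NOR ((1 XNOR 0) NOR 0))
= 0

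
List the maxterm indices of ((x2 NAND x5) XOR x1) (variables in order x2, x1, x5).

ΠM(2, 3, 5, 6) = (x2 OR NOT x1 OR x5) AND (x2 OR NOT x1 OR NOT x5) AND (NOT x2 OR x1 OR NOT x5) AND (NOT x2 OR NOT x1 OR x5)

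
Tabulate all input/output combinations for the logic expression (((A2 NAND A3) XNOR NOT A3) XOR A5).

A3 | A5 | A2 | Output
---------------------
0 | 0 | 0 | 1
0 | 0 | 1 | 1
0 | 1 | 0 | 0
0 | 1 | 1 | 0
1 | 0 | 0 | 0
1 | 0 | 1 | 1
1 | 1 | 0 | 1
1 | 1 | 1 | 0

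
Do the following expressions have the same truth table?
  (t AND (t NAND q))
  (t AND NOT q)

Yes, they are equivalent — the two output columns agree on all 4 assignments:
t | q | Expression 1 | Expression 2
-----------------------------------
0 | 0 | 0 | 0
0 | 1 | 0 | 0
1 | 0 | 1 | 1
1 | 1 | 0 | 0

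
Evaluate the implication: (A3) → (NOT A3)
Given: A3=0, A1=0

Antecedent (A3) = 0; consequent (NOT A3) = 1.
0 → 1 = 1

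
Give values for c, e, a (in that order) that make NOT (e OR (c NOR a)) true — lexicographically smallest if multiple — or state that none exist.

c=0, e=0, a=1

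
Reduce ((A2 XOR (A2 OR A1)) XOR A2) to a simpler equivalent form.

By XOR self-cancellation ((E XOR v) XOR v = E):
= (A2 OR A1)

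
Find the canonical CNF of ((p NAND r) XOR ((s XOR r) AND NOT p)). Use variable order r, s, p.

(r OR NOT s OR p) AND (NOT r OR s OR p) AND (NOT r OR s OR NOT p) AND (NOT r OR NOT s OR NOT p)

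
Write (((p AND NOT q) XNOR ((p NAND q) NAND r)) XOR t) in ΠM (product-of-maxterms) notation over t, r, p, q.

ΠM(0, 1, 3, 6, 7, 10, 12, 13) = (t OR r OR p OR q) AND (t OR r OR p OR NOT q) AND (t OR r OR NOT p OR NOT q) AND (t OR NOT r OR NOT p OR q) AND (t OR NOT r OR NOT p OR NOT q) AND (NOT t OR r OR NOT p OR q) AND (NOT t OR NOT r OR p OR q) AND (NOT t OR NOT r OR p OR NOT q)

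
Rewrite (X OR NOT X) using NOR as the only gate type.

((X NOR (X NOR X)) NOR (X NOR (X NOR X)))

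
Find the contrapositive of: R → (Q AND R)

Contrapositive: NOT (Q AND R) → NOT R
Note: A statement and its contrapositive are logically equivalent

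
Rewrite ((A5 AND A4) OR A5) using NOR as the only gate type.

((((A5 NOR A5) NOR (A4 NOR A4)) NOR A5) NOR (((A5 NOR A5) NOR (A4 NOR A4)) NOR A5))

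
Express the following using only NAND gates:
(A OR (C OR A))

((A NAND A) NAND (((C NAND C) NAND (A NAND A)) NAND ((C NAND C) NAND (A NAND A))))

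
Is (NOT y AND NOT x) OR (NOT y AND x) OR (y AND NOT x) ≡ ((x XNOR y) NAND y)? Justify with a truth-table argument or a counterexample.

Yes, they are equivalent — the two output columns agree on all 4 assignments:
y | x | Expression 1 | Expression 2
-----------------------------------
0 | 0 | 1 | 1
0 | 1 | 1 | 1
1 | 0 | 1 | 1
1 | 1 | 0 | 0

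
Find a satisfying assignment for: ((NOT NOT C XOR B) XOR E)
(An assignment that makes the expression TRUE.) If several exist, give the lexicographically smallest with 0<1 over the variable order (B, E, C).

B=0, E=0, C=1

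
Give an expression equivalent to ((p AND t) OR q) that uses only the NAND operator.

((((p NAND t) NAND (p NAND t)) NAND ((p NAND t) NAND (p NAND t))) NAND (q NAND q))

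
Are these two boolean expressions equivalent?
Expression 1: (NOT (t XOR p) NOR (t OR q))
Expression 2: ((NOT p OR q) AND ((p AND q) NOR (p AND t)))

No. Counterexample: with t=0, q=0, p=0, Expression 1 = 0 but Expression 2 = 1.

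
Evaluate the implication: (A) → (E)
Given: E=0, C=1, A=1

Antecedent (A) = 1; consequent (E) = 0.
1 → 0 = 0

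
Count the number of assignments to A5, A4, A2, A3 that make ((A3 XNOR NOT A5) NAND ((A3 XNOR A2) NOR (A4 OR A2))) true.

Satisfying assignments: (0,0,0,0), (0,0,1,0), (0,0,1,1), (0,1,0,0), (0,1,0,1), (0,1,1,0), (0,1,1,1), (1,0,0,0), (1,0,0,1), (1,0,1,0), (1,0,1,1), (1,1,0,0), (1,1,0,1), (1,1,1,0), (1,1,1,1)
Count: 15 out of 16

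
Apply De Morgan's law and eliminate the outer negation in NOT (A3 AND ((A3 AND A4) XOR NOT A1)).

NOT A3 OR NOT ((A3 AND A4) XOR NOT A1)
De Morgan's: NOT(AND of terms) = OR of negations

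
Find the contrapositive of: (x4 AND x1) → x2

Contrapositive: NOT x2 → NOT (x4 AND x1)
Note: A statement and its contrapositive are logically equivalent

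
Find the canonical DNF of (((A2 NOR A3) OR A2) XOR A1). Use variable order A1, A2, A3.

(NOT A1 AND NOT A2 AND NOT A3) OR (NOT A1 AND A2 AND NOT A3) OR (NOT A1 AND A2 AND A3) OR (A1 AND NOT A2 AND A3)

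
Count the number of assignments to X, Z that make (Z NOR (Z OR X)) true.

Satisfying assignments: (0,0)
Count: 1 out of 4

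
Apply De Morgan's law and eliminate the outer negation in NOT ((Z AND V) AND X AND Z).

NOT (Z AND V) OR NOT X OR NOT Z
De Morgan's: NOT(AND of terms) = OR of negations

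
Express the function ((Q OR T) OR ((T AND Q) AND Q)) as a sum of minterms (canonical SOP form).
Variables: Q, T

Σm(1, 2, 3) = (NOT Q AND T) OR (Q AND NOT T) OR (Q AND T)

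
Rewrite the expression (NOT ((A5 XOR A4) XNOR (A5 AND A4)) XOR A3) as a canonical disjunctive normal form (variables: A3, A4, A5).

(NOT A3 AND NOT A4 AND A5) OR (NOT A3 AND A4 AND NOT A5) OR (NOT A3 AND A4 AND A5) OR (A3 AND NOT A4 AND NOT A5)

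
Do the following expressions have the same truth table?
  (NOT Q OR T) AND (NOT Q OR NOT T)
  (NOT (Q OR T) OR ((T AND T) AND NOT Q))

Yes, they are equivalent — the two output columns agree on all 4 assignments:
Q | T | Expression 1 | Expression 2
-----------------------------------
0 | 0 | 1 | 1
0 | 1 | 1 | 1
1 | 0 | 0 | 0
1 | 1 | 0 | 0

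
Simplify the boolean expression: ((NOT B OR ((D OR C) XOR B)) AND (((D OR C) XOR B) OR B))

By distribution ((E OR v) AND (E OR NOT v) = E):
= ((D OR C) XOR B)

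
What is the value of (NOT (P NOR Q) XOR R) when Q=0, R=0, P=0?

Substituting: (NOT (0 NOR 0) XOR 0)
= 0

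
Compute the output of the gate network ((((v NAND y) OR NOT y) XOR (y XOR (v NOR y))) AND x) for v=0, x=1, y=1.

Substituting: ((((0 NAND 1) OR NOT 1) XOR (1 XOR (0 NOR 1))) AND 1)
= 0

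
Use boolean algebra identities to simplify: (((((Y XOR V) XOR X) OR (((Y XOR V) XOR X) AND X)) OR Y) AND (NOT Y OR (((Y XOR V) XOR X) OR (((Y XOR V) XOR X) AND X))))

By distribution ((E OR v) AND (E OR NOT v) = E) then absorption (E OR (E AND v) = E):
= ((Y XOR V) XOR X)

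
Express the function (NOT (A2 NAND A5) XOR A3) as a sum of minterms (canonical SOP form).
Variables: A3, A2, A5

Σm(3, 4, 5, 6) = (NOT A3 AND A2 AND A5) OR (A3 AND NOT A2 AND NOT A5) OR (A3 AND NOT A2 AND A5) OR (A3 AND A2 AND NOT A5)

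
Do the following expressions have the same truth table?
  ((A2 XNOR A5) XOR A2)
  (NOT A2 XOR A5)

No. Counterexample: with A2=1, A5=0, Expression 1 = 1 but Expression 2 = 0.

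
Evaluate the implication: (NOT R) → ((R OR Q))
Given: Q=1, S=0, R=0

Antecedent (NOT R) = 1; consequent ((R OR Q)) = 1.
1 → 1 = 1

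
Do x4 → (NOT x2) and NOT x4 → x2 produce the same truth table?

No, Inverse is not equivalent to original (counterexample: x4=0, x2=0)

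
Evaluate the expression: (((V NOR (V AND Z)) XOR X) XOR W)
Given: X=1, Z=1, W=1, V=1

Substituting: (((1 NOR (1 AND 1)) XOR 1) XOR 1)
= 0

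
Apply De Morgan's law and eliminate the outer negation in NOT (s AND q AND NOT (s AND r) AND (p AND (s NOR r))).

NOT s OR NOT q OR (s AND r) OR NOT (p AND (s NOR r))
De Morgan's: NOT(AND of terms) = OR of negations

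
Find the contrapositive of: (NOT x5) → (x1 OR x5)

Contrapositive: NOT (x1 OR x5) → x5
Note: A statement and its contrapositive are logically equivalent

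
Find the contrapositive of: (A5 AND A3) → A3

Contrapositive: NOT A3 → NOT (A5 AND A3)
Note: A statement and its contrapositive are logically equivalent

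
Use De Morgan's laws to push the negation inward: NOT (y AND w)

NOT y OR NOT w
De Morgan's: NOT(AND of terms) = OR of negations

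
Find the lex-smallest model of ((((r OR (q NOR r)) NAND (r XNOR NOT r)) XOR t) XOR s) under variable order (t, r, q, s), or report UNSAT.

t=0, r=0, q=0, s=0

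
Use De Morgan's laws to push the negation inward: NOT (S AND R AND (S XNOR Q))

NOT S OR NOT R OR NOT (S XNOR Q)
De Morgan's: NOT(AND of terms) = OR of negations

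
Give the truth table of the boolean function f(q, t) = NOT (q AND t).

q | t | Output
--------------
0 | 0 | 1
0 | 1 | 1
1 | 0 | 1
1 | 1 | 0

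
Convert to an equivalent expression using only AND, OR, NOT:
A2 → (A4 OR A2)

NOT A2 OR (A4 OR A2)
(Implication elimination: A → B = NOT A OR B)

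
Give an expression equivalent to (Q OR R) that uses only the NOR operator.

((Q NOR R) NOR (Q NOR R))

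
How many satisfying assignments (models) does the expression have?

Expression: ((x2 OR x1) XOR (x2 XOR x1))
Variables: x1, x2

Satisfying assignments: (1,1)
Count: 1 out of 4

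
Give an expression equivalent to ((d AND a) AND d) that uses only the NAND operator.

((((d NAND a) NAND (d NAND a)) NAND d) NAND (((d NAND a) NAND (d NAND a)) NAND d))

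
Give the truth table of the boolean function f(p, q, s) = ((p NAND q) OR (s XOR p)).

p | q | s | Output
------------------
0 | 0 | 0 | 1
0 | 0 | 1 | 1
0 | 1 | 0 | 1
0 | 1 | 1 | 1
1 | 0 | 0 | 1
1 | 0 | 1 | 1
1 | 1 | 0 | 1
1 | 1 | 1 | 0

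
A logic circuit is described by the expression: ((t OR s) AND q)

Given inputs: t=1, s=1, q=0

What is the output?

Substituting: ((1 OR 1) AND 0)
= 0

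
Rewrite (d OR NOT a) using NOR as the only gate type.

((d NOR (a NOR a)) NOR (d NOR (a NOR a)))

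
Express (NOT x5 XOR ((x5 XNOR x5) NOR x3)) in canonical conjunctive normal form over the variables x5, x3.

(NOT x5 OR x3) AND (NOT x5 OR NOT x3)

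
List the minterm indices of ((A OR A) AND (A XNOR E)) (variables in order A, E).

Σm(3) = (A AND E)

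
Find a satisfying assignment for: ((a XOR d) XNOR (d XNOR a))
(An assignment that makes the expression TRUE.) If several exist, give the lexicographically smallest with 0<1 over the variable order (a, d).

UNSATISFIABLE - no assignment makes this expression true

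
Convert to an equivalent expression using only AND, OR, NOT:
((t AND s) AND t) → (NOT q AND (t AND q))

NOT ((t AND s) AND t) OR (NOT q AND (t AND q))
(Implication elimination: A → B = NOT A OR B)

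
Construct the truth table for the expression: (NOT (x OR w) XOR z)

z | w | x | Output
------------------
0 | 0 | 0 | 1
0 | 0 | 1 | 0
0 | 1 | 0 | 0
0 | 1 | 1 | 0
1 | 0 | 0 | 0
1 | 0 | 1 | 1
1 | 1 | 0 | 1
1 | 1 | 1 | 1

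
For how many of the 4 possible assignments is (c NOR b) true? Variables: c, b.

Satisfying assignments: (0,0)
Count: 1 out of 4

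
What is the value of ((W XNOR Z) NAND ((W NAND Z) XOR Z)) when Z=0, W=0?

Substituting: ((0 XNOR 0) NAND ((0 NAND 0) XOR 0))
= 0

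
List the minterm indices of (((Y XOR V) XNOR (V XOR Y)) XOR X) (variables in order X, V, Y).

Σm(0, 1, 2, 3) = (NOT X AND NOT V AND NOT Y) OR (NOT X AND NOT V AND Y) OR (NOT X AND V AND NOT Y) OR (NOT X AND V AND Y)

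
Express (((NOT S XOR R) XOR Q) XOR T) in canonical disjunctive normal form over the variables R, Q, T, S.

(NOT R AND NOT Q AND NOT T AND NOT S) OR (NOT R AND NOT Q AND T AND S) OR (NOT R AND Q AND NOT T AND S) OR (NOT R AND Q AND T AND NOT S) OR (R AND NOT Q AND NOT T AND S) OR (R AND NOT Q AND T AND NOT S) OR (R AND Q AND NOT T AND NOT S) OR (R AND Q AND T AND S)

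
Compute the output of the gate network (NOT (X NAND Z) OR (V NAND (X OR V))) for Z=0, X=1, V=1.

Substituting: (NOT (1 NAND 0) OR (1 NAND (1 OR 1)))
= 0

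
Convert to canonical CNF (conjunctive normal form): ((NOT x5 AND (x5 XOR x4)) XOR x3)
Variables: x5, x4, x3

(x5 OR x4 OR x3) AND (x5 OR NOT x4 OR NOT x3) AND (NOT x5 OR x4 OR x3) AND (NOT x5 OR NOT x4 OR x3)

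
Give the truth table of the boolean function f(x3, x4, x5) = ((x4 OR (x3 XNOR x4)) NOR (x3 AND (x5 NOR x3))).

x3 | x4 | x5 | Output
---------------------
0 | 0 | 0 | 0
0 | 0 | 1 | 0
0 | 1 | 0 | 0
0 | 1 | 1 | 0
1 | 0 | 0 | 1
1 | 0 | 1 | 1
1 | 1 | 0 | 0
1 | 1 | 1 | 0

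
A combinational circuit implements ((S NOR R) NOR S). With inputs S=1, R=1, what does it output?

Substituting: ((1 NOR 1) NOR 1)
= 0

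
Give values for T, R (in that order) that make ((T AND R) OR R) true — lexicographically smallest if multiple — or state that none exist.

T=0, R=1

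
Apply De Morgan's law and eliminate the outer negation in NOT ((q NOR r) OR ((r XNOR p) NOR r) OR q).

NOT (q NOR r) AND NOT ((r XNOR p) NOR r) AND NOT q
De Morgan's: NOT(OR of terms) = AND of negations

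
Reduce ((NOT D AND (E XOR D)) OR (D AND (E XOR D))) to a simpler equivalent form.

By distribution ((E AND v) OR (E AND NOT v) = E):
= (E XOR D)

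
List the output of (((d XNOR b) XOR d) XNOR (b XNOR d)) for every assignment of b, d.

b | d | Output
--------------
0 | 0 | 1
0 | 1 | 0
1 | 0 | 1
1 | 1 | 0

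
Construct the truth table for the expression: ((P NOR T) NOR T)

P | T | Output
--------------
0 | 0 | 0
0 | 1 | 0
1 | 0 | 1
1 | 1 | 0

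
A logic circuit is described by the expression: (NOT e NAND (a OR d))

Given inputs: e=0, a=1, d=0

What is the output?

Substituting: (NOT 0 NAND (1 OR 0))
= 0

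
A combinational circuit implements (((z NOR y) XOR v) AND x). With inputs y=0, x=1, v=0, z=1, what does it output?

Substituting: (((1 NOR 0) XOR 0) AND 1)
= 0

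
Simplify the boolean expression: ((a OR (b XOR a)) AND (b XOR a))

By absorption (E AND (E OR v) = E):
= (b XOR a)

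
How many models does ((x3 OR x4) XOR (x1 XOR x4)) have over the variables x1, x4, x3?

Satisfying assignments: (0,0,1), (1,0,0), (1,1,0), (1,1,1)
Count: 4 out of 8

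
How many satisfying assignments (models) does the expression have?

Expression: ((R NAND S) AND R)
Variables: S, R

Satisfying assignments: (0,1)
Count: 1 out of 4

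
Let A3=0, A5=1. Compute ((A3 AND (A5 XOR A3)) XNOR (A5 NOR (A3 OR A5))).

Substituting: ((0 AND (1 XOR 0)) XNOR (1 NOR (0 OR 1)))
= 1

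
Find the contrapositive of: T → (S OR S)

Contrapositive: NOT (S OR S) → NOT T
Note: A statement and its contrapositive are logically equivalent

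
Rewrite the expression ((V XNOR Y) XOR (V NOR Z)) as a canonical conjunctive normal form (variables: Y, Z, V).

(Y OR Z OR V) AND (Y OR Z OR NOT V) AND (Y OR NOT Z OR NOT V) AND (NOT Y OR NOT Z OR V)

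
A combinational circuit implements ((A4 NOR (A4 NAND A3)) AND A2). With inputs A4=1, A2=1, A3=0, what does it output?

Substituting: ((1 NOR (1 NAND 0)) AND 1)
= 0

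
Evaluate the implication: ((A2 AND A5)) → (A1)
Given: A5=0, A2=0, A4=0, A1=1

Antecedent ((A2 AND A5)) = 0; consequent (A1) = 1.
0 → 1 = 1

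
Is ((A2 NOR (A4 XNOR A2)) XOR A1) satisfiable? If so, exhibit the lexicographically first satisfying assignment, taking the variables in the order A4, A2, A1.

A4=0, A2=0, A1=1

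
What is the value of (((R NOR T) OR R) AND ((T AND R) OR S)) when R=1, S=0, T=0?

Substituting: (((1 NOR 0) OR 1) AND ((0 AND 1) OR 0))
= 0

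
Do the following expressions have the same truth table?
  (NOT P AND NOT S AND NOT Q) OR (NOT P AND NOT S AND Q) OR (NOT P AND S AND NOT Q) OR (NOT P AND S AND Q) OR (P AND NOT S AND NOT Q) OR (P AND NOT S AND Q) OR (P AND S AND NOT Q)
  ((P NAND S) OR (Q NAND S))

Yes, they are equivalent — the two output columns agree on all 8 assignments:
P | S | Q | Expression 1 | Expression 2
---------------------------------------
0 | 0 | 0 | 1 | 1
0 | 0 | 1 | 1 | 1
0 | 1 | 0 | 1 | 1
0 | 1 | 1 | 1 | 1
1 | 0 | 0 | 1 | 1
1 | 0 | 1 | 1 | 1
1 | 1 | 0 | 1 | 1
1 | 1 | 1 | 0 | 0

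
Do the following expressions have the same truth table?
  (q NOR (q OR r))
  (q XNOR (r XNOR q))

No. Counterexample: with q=0, r=0, Expression 1 = 1 but Expression 2 = 0.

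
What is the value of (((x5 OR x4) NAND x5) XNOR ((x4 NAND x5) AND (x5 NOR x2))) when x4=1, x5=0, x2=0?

Substituting: (((0 OR 1) NAND 0) XNOR ((1 NAND 0) AND (0 NOR 0)))
= 1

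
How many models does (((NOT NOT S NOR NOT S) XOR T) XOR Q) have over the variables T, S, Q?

Satisfying assignments: (0,0,1), (0,1,1), (1,0,0), (1,1,0)
Count: 4 out of 8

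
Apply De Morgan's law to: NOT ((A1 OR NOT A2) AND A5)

NOT (A1 OR NOT A2) OR NOT A5
De Morgan's: NOT(AND of terms) = OR of negations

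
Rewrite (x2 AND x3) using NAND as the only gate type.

((x2 NAND x3) NAND (x2 NAND x3))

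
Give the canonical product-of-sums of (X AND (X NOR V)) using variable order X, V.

ΠM(0, 1, 2, 3) = (X OR V) AND (X OR NOT V) AND (NOT X OR V) AND (NOT X OR NOT V)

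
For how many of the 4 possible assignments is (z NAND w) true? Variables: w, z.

Satisfying assignments: (0,0), (0,1), (1,0)
Count: 3 out of 4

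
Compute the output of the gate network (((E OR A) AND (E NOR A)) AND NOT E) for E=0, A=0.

Substituting: (((0 OR 0) AND (0 NOR 0)) AND NOT 0)
= 0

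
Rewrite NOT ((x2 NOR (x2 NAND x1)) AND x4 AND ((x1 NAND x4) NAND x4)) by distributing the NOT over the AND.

NOT (x2 NOR (x2 NAND x1)) OR NOT x4 OR NOT ((x1 NAND x4) NAND x4)
De Morgan's: NOT(AND of terms) = OR of negations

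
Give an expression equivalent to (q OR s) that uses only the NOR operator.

((q NOR s) NOR (q NOR s))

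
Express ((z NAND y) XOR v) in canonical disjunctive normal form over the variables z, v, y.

(NOT z AND NOT v AND NOT y) OR (NOT z AND NOT v AND y) OR (z AND NOT v AND NOT y) OR (z AND v AND y)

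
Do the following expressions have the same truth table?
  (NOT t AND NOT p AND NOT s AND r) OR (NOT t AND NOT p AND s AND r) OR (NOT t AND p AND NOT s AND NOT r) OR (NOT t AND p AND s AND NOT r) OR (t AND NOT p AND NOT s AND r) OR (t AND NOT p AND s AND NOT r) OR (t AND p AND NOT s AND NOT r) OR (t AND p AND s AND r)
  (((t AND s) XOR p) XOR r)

Yes, they are equivalent — the two output columns agree on all 16 assignments:
t | p | s | r | Expression 1 | Expression 2
-------------------------------------------
0 | 0 | 0 | 0 | 0 | 0
0 | 0 | 0 | 1 | 1 | 1
0 | 0 | 1 | 0 | 0 | 0
0 | 0 | 1 | 1 | 1 | 1
0 | 1 | 0 | 0 | 1 | 1
0 | 1 | 0 | 1 | 0 | 0
0 | 1 | 1 | 0 | 1 | 1
0 | 1 | 1 | 1 | 0 | 0
1 | 0 | 0 | 0 | 0 | 0
1 | 0 | 0 | 1 | 1 | 1
1 | 0 | 1 | 0 | 1 | 1
1 | 0 | 1 | 1 | 0 | 0
1 | 1 | 0 | 0 | 1 | 1
1 | 1 | 0 | 1 | 0 | 0
1 | 1 | 1 | 0 | 0 | 0
1 | 1 | 1 | 1 | 1 | 1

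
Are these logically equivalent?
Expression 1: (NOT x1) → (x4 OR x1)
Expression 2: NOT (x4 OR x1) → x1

Yes, Contrapositive is always equivalent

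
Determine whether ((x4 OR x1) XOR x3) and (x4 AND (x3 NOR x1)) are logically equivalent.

No. Counterexample: with x1=0, x3=1, x4=0, Expression 1 = 1 but Expression 2 = 0.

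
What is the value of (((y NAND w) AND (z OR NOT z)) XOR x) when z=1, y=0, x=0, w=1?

Substituting: (((0 NAND 1) AND (1 OR NOT 1)) XOR 0)
= 1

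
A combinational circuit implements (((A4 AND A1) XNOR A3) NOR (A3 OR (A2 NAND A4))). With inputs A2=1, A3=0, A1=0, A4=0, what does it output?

Substituting: (((0 AND 0) XNOR 0) NOR (0 OR (1 NAND 0)))
= 0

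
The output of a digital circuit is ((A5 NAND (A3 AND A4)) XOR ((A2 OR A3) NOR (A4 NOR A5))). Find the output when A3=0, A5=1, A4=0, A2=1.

Substituting: ((1 NAND (0 AND 0)) XOR ((1 OR 0) NOR (0 NOR 1)))
= 1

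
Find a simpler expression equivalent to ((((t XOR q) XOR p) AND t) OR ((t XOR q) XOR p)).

By absorption (E OR (E AND v) = E):
= ((t XOR q) XOR p)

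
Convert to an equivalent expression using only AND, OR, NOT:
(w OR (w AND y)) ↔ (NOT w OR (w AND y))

((w OR (w AND y)) AND (NOT w OR (w AND y))) OR (NOT (w OR (w AND y)) AND NOT (NOT w OR (w AND y)))
(Biconditional = both true or both false)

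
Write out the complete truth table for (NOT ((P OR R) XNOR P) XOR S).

P | S | R | Output
------------------
0 | 0 | 0 | 0
0 | 0 | 1 | 1
0 | 1 | 0 | 1
0 | 1 | 1 | 0
1 | 0 | 0 | 0
1 | 0 | 1 | 0
1 | 1 | 0 | 1
1 | 1 | 1 | 1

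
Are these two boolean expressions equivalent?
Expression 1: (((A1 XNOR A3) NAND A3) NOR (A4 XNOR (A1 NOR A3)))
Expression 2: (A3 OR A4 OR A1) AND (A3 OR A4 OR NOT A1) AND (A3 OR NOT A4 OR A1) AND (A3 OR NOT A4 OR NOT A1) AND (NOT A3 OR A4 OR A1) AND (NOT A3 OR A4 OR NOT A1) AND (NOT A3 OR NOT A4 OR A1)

Yes, they are equivalent — the two output columns agree on all 8 assignments:
A3 | A4 | A1 | Expression 1 | Expression 2
------------------------------------------
0 | 0 | 0 | 0 | 0
0 | 0 | 1 | 0 | 0
0 | 1 | 0 | 0 | 0
0 | 1 | 1 | 0 | 0
1 | 0 | 0 | 0 | 0
1 | 0 | 1 | 0 | 0
1 | 1 | 0 | 0 | 0
1 | 1 | 1 | 1 | 1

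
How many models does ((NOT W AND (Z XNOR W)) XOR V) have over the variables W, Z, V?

Satisfying assignments: (0,0,0), (0,1,1), (1,0,1), (1,1,1)
Count: 4 out of 8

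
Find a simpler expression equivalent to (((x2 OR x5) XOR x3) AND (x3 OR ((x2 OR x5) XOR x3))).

By absorption (E AND (E OR v) = E):
= ((x2 OR x5) XOR x3)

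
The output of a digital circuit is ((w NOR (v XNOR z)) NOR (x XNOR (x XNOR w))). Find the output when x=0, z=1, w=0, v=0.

Substituting: ((0 NOR (0 XNOR 1)) NOR (0 XNOR (0 XNOR 0)))
= 0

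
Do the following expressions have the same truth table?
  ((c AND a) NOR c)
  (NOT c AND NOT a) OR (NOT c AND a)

Yes, they are equivalent — the two output columns agree on all 4 assignments:
c | a | Expression 1 | Expression 2
-----------------------------------
0 | 0 | 1 | 1
0 | 1 | 1 | 1
1 | 0 | 0 | 0
1 | 1 | 0 | 0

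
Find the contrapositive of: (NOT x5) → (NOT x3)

Contrapositive: x3 → x5
Note: A statement and its contrapositive are logically equivalent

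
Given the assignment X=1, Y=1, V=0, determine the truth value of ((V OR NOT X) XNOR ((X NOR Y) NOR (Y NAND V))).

Substituting: ((0 OR NOT 1) XNOR ((1 NOR 1) NOR (1 NAND 0)))
= 1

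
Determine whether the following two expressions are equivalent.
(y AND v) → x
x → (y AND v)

No, Converse is not equivalent to original (counterexample: x=0, y=1, v=1)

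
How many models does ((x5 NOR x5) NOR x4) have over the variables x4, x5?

Satisfying assignments: (0,1)
Count: 1 out of 4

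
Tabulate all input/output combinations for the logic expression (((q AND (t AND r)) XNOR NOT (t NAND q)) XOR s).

r | t | q | s | Output
----------------------
0 | 0 | 0 | 0 | 1
0 | 0 | 0 | 1 | 0
0 | 0 | 1 | 0 | 1
0 | 0 | 1 | 1 | 0
0 | 1 | 0 | 0 | 1
0 | 1 | 0 | 1 | 0
0 | 1 | 1 | 0 | 0
0 | 1 | 1 | 1 | 1
1 | 0 | 0 | 0 | 1
1 | 0 | 0 | 1 | 0
1 | 0 | 1 | 0 | 1
1 | 0 | 1 | 1 | 0
1 | 1 | 0 | 0 | 1
1 | 1 | 0 | 1 | 0
1 | 1 | 1 | 0 | 1
1 | 1 | 1 | 1 | 0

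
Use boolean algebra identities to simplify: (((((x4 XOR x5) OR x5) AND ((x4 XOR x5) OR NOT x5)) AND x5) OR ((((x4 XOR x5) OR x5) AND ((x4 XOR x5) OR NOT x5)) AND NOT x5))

By distribution ((E AND v) OR (E AND NOT v) = E) then distribution ((E OR v) AND (E OR NOT v) = E):
= (x4 XOR x5)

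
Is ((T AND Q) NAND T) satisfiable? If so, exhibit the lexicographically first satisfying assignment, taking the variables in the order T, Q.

T=0, Q=0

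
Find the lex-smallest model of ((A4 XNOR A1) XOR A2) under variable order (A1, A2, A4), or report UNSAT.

A1=0, A2=0, A4=0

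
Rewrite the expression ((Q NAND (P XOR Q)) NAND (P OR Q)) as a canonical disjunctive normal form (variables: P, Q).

(NOT P AND NOT Q) OR (NOT P AND Q)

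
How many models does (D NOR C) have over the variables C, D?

Satisfying assignments: (0,0)
Count: 1 out of 4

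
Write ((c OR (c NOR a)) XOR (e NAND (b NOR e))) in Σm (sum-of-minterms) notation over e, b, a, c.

Σm(2, 6, 10, 14) = (NOT e AND NOT b AND a AND NOT c) OR (NOT e AND b AND a AND NOT c) OR (e AND NOT b AND a AND NOT c) OR (e AND b AND a AND NOT c)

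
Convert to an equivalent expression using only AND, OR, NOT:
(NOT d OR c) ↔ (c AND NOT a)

((NOT d OR c) AND (c AND NOT a)) OR (NOT (NOT d OR c) AND NOT (c AND NOT a))
(Biconditional = both true or both false)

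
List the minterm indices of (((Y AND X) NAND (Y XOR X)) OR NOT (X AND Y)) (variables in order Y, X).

Σm(0, 1, 2, 3) = (NOT Y AND NOT X) OR (NOT Y AND X) OR (Y AND NOT X) OR (Y AND X)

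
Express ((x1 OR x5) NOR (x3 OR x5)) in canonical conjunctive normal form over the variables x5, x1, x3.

(x5 OR x1 OR NOT x3) AND (x5 OR NOT x1 OR x3) AND (x5 OR NOT x1 OR NOT x3) AND (NOT x5 OR x1 OR x3) AND (NOT x5 OR x1 OR NOT x3) AND (NOT x5 OR NOT x1 OR x3) AND (NOT x5 OR NOT x1 OR NOT x3)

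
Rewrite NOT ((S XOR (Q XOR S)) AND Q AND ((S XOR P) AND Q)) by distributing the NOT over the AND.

NOT (S XOR (Q XOR S)) OR NOT Q OR NOT ((S XOR P) AND Q)
De Morgan's: NOT(AND of terms) = OR of negations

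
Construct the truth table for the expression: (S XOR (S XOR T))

T | S | Output
--------------
0 | 0 | 0
0 | 1 | 0
1 | 0 | 1
1 | 1 | 1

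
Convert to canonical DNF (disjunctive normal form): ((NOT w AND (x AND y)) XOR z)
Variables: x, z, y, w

(NOT x AND z AND NOT y AND NOT w) OR (NOT x AND z AND NOT y AND w) OR (NOT x AND z AND y AND NOT w) OR (NOT x AND z AND y AND w) OR (x AND NOT z AND y AND NOT w) OR (x AND z AND NOT y AND NOT w) OR (x AND z AND NOT y AND w) OR (x AND z AND y AND w)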